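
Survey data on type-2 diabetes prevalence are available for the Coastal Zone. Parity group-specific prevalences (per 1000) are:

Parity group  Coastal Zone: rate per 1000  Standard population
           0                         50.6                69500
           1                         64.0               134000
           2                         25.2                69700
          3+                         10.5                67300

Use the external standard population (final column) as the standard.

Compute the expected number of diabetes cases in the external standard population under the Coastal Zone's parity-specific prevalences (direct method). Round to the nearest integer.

14556

Expected diabetes cases = Σ (standard pop × parity-specific rate ÷ 1000)
= 69500×50.6/1000 + 134000×64.0/1000 + 69700×25.2/1000 + 67300×10.5/1000
= 3516.70 + 8576.00 + 1756.44 + 706.65 = 14555.79.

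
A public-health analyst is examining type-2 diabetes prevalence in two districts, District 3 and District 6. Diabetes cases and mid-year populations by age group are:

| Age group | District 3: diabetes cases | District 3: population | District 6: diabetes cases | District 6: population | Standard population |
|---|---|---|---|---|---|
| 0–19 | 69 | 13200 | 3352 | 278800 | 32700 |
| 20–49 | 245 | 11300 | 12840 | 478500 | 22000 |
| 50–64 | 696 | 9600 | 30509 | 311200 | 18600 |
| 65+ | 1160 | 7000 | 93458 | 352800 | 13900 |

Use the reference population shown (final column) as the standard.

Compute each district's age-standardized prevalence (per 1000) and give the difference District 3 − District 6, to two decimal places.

Age-specific rates per 1000 for District 3: 5.227, 21.681, 72.500, 165.714.
For District 6: 12.023, 26.834, 98.037, 264.904.
Standard total = 87200; weights = 0.3750, 0.2523, 0.2133, 0.1594.
District 3: 0.3750×5.227 + 0.2523×21.681 + 0.2133×72.500 + 0.1594×165.714 = 49.3102 per 1000.
District 6: 0.3750×12.023 + 0.2523×26.834 + 0.2133×98.037 + 0.1594×264.904 = 74.4167 per 1000.
Difference = 49.3102 − 74.4167 = -25.1065.

-25.11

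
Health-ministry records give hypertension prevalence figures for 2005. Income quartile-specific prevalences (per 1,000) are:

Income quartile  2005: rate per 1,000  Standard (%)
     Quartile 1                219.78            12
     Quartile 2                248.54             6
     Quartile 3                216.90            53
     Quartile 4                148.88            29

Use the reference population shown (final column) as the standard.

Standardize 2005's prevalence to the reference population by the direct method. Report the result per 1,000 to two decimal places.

Standard weights: 0.12, 0.06, 0.53, 0.29.
Standardized rate: 0.1200×219.78 + 0.0600×248.54 + 0.5300×216.90 + 0.2900×148.88 = 199.4182 per 1,000.

199.42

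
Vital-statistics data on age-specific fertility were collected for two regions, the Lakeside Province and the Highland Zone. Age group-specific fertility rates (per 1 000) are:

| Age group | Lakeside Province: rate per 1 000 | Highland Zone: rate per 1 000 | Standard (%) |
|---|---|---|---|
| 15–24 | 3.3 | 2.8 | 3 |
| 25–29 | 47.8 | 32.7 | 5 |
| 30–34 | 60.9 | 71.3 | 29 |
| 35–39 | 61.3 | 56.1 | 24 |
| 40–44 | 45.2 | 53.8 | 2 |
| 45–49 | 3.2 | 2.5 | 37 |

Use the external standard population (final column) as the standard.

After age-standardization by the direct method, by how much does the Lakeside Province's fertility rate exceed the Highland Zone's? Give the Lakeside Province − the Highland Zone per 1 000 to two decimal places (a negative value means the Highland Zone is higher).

-0.91

Standard weights: 0.03, 0.05, 0.29, 0.24, 0.02, 0.37.
The Lakeside Province: 0.0300×3.3 + 0.0500×47.8 + 0.2900×60.9 + 0.2400×61.3 + 0.0200×45.2 + 0.3700×3.2 = 36.9500 per 1 000.
The Highland Zone: 0.0300×2.8 + 0.0500×32.7 + 0.2900×71.3 + 0.2400×56.1 + 0.0200×53.8 + 0.3700×2.5 = 37.8610 per 1 000.
Difference = 36.9500 − 37.8610 = -0.9110.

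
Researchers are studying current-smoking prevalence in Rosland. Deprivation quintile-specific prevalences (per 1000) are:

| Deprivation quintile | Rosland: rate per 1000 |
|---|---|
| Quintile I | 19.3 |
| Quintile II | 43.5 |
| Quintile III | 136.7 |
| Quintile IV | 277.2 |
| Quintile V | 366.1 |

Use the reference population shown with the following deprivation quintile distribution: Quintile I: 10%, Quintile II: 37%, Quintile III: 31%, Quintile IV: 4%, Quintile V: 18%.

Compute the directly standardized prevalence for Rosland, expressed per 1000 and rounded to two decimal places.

Standard weights: 0.10, 0.37, 0.31, 0.04, 0.18.
Standardized rate: 0.1000×19.3 + 0.3700×43.5 + 0.3100×136.7 + 0.0400×277.2 + 0.1800×366.1 = 137.3880 per 1000.

137.39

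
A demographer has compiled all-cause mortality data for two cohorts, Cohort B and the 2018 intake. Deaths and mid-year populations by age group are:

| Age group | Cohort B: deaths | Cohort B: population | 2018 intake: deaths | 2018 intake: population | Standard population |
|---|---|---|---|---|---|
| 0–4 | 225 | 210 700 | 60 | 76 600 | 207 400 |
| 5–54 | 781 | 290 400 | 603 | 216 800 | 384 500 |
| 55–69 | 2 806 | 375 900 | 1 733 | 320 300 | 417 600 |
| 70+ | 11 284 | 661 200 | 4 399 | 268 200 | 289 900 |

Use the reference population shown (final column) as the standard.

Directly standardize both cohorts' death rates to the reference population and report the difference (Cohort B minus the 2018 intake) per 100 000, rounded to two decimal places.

82.65

Age-specific rates per 100 000 for Cohort B: 106.79, 268.94, 746.48, 1706.59.
For the 2018 intake: 78.33, 278.14, 541.06, 1640.19.
Standard total = 1 299 400; weights = 0.1596, 0.2959, 0.3214, 0.2231.
Cohort B: 0.1596×106.79 + 0.2959×268.94 + 0.3214×746.48 + 0.2231×1706.59 = 717.2729 per 100 000.
The 2018 intake: 0.1596×78.33 + 0.2959×278.14 + 0.3214×541.06 + 0.2231×1640.19 = 634.6204 per 100 000.
Difference = 717.2729 − 634.6204 = 82.6525.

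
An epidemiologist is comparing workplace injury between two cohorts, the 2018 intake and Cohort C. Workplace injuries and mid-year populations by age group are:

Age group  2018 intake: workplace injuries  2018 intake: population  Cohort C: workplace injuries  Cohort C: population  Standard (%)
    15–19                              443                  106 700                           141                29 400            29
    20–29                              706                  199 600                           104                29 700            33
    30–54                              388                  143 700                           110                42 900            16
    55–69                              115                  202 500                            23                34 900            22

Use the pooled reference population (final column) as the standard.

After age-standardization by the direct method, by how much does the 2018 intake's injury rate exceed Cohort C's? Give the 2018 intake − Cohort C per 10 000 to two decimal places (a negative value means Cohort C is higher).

-1.73

Age-specific rates per 10 000 for the 2018 intake: 41.52, 35.37, 27.00, 5.68.
For Cohort C: 47.96, 35.02, 25.64, 6.59.
Standard weights: 0.29, 0.33, 0.16, 0.22.
The 2018 intake: 0.2900×41.52 + 0.3300×35.37 + 0.1600×27.00 + 0.2200×5.68 = 29.2821 per 10 000.
Cohort C: 0.2900×47.96 + 0.3300×35.02 + 0.1600×25.64 + 0.2200×6.59 = 31.0161 per 10 000.
Difference = 29.2821 − 31.0161 = -1.7340.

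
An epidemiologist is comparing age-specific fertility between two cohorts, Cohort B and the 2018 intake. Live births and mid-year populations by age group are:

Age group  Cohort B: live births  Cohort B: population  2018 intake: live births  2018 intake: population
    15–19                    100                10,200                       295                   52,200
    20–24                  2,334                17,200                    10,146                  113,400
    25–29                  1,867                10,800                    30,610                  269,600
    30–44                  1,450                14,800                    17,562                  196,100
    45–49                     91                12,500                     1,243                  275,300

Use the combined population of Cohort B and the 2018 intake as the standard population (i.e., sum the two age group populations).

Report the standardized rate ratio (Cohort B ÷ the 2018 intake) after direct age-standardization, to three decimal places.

Age-specific rates per 1,000 for Cohort B: 9.804, 135.698, 172.870, 97.973, 7.280.
For the 2018 intake: 5.651, 89.471, 113.539, 89.556, 4.515.
Combined standard total = 972,100; weights = 0.0642, 0.1343, 0.2884, 0.2170, 0.2961.
Cohort B: 0.0642×9.804 + 0.1343×135.698 + 0.2884×172.870 + 0.2170×97.973 + 0.2961×7.280 = 92.1350 per 1,000.
The 2018 intake: 0.0642×5.651 + 0.1343×89.471 + 0.2884×113.539 + 0.2170×89.556 + 0.2961×4.515 = 65.8992 per 1,000.
Ratio = 92.1350 ÷ 65.8992 = 1.39812.

1.398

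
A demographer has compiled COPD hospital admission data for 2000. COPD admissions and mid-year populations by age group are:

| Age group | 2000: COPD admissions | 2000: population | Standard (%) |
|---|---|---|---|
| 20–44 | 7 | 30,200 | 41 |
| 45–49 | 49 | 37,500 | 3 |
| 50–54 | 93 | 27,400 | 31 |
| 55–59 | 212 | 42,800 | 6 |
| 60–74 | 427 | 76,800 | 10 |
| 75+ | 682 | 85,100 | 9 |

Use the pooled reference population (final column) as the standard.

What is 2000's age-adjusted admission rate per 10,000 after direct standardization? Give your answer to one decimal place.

27.6

Age-specific rates per 10,000 for 2000: 2.32, 13.07, 33.94, 49.53, 55.60, 80.14.
Standard weights: 0.41, 0.03, 0.31, 0.06, 0.10, 0.09.
Standardized rate: 0.4100×2.32 + 0.0300×13.07 + 0.3100×33.94 + 0.0600×49.53 + 0.1000×55.60 + 0.0900×80.14 = 27.6088 per 10,000.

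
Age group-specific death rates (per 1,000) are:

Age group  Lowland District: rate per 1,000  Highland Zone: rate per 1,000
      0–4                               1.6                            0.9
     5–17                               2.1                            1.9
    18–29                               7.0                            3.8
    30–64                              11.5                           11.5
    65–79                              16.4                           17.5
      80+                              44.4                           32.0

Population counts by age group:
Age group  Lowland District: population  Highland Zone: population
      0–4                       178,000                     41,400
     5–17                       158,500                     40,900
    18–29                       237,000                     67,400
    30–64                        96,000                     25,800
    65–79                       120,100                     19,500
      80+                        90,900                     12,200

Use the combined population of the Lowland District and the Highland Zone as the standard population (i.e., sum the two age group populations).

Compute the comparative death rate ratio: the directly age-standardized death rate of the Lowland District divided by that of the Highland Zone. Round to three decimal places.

Combined standard total = 1,087,700; weights = 0.2017, 0.1833, 0.2799, 0.1120, 0.1283, 0.0948.
The Lowland District: 0.2017×1.6 + 0.1833×2.1 + 0.2799×7.0 + 0.1120×11.5 + 0.1283×16.4 + 0.0948×44.4 = 10.2679 per 1,000.
The Highland Zone: 0.2017×0.9 + 0.1833×1.9 + 0.2799×3.8 + 0.1120×11.5 + 0.1283×17.5 + 0.0948×32.0 = 8.1603 per 1,000.
Ratio = 10.2679 ÷ 8.1603 = 1.25827.

1.258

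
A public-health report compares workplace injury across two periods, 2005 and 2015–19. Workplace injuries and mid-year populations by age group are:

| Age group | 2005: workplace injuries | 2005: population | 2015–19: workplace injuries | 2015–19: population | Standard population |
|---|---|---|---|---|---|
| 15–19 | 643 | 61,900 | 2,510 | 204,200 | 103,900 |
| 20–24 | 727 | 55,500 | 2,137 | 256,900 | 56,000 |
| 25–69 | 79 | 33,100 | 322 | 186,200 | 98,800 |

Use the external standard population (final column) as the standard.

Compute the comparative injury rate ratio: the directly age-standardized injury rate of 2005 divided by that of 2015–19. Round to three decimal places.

1.070

Age-specific rates per 10,000 for 2005: 103.88, 130.99, 23.87.
For 2015–19: 122.92, 83.18, 17.29.
Standard total = 258,700; weights = 0.4016, 0.2165, 0.3819.
2005: 0.4016×103.88 + 0.2165×130.99 + 0.3819×23.87 = 79.1898 per 10,000.
2015–19: 0.4016×122.92 + 0.2165×83.18 + 0.3819×17.29 = 73.9781 per 10,000.
Ratio = 79.1898 ÷ 73.9781 = 1.07045.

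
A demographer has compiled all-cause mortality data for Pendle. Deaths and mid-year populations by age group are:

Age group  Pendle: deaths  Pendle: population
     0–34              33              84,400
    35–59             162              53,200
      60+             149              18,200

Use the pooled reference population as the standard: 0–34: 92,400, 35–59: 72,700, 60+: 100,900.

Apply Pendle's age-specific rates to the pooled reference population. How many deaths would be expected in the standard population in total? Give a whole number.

1084

Age-specific rates per 1,000 for Pendle: 0.391, 3.045, 8.187.
Expected deaths = Σ (standard pop × age-specific rate ÷ 1,000)
= 92,400×0.391/1,000 + 72,700×3.045/1,000 + 100,900×8.187/1,000
= 36.13 + 221.38 + 826.05 = 1083.56.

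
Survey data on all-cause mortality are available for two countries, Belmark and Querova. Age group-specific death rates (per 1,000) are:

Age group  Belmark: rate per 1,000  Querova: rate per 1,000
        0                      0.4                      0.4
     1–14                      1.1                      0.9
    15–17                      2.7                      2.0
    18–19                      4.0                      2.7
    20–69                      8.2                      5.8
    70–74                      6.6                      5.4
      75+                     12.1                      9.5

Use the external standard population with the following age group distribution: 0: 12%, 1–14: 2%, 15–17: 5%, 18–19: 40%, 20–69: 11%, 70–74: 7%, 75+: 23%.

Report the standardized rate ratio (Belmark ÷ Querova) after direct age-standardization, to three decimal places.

Standard weights: 0.12, 0.02, 0.05, 0.40, 0.11, 0.07, 0.23.
Belmark: 0.1200×0.4 + 0.0200×1.1 + 0.0500×2.7 + 0.4000×4.0 + 0.1100×8.2 + 0.0700×6.6 + 0.2300×12.1 = 5.9520 per 1,000.
Querova: 0.1200×0.4 + 0.0200×0.9 + 0.0500×2.0 + 0.4000×2.7 + 0.1100×5.8 + 0.0700×5.4 + 0.2300×9.5 = 4.4470 per 1,000.
Ratio = 5.9520 ÷ 4.4470 = 1.33843.

1.338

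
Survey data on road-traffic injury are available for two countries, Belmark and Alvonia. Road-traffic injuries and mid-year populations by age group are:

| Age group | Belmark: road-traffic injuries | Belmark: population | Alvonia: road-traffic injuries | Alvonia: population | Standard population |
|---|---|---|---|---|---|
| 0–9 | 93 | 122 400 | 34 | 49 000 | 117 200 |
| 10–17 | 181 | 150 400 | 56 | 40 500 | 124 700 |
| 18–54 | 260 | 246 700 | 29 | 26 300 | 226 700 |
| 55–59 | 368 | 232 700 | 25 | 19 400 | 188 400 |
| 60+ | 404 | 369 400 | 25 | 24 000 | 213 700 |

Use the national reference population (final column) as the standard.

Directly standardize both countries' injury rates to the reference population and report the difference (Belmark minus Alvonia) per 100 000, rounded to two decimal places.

Age-specific rates per 100 000 for Belmark: 75.98, 120.35, 105.39, 158.14, 109.37.
For Alvonia: 69.39, 138.27, 110.27, 128.87, 104.17.
Standard total = 870 700; weights = 0.1346, 0.1432, 0.2604, 0.2164, 0.2454.
Belmark: 0.1346×75.98 + 0.1432×120.35 + 0.2604×105.39 + 0.2164×158.14 + 0.2454×109.37 = 115.9642 per 100 000.
Alvonia: 0.1346×69.39 + 0.1432×138.27 + 0.2604×110.27 + 0.2164×128.87 + 0.2454×104.17 = 111.3022 per 100 000.
Difference = 115.9642 − 111.3022 = 4.6620.

4.66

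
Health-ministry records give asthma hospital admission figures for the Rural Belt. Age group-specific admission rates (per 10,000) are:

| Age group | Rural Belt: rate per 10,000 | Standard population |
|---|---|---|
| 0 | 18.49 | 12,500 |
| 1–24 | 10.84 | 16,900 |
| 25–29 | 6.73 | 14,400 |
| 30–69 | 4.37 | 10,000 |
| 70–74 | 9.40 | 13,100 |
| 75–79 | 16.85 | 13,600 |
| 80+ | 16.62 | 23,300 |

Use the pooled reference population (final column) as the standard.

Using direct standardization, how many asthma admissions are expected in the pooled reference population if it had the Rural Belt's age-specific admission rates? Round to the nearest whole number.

129

Expected asthma admissions = Σ (standard pop × age-specific rate ÷ 10,000)
= 12,500×18.49/10,000 + 16,900×10.84/10,000 + 14,400×6.73/10,000 + 10,000×4.37/10,000 + 13,100×9.40/10,000 + 13,600×16.85/10,000 + 23,300×16.62/10,000
= 23.11 + 18.32 + 9.69 + 4.37 + 12.31 + 22.92 + 38.72 = 129.45.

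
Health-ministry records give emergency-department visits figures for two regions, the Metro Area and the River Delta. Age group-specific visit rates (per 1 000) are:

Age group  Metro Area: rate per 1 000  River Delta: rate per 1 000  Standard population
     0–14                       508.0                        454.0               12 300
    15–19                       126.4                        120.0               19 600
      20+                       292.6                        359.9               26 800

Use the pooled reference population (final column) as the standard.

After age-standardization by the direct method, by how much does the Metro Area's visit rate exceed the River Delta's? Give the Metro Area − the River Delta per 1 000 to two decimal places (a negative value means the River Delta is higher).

Standard total = 58 700; weights = 0.2095, 0.3339, 0.4566.
The Metro Area: 0.2095×508.0 + 0.3339×126.4 + 0.4566×292.6 = 282.2405 per 1 000.
The River Delta: 0.2095×454.0 + 0.3339×120.0 + 0.4566×359.9 = 299.5148 per 1 000.
Difference = 282.2405 − 299.5148 = -17.2743.

-17.27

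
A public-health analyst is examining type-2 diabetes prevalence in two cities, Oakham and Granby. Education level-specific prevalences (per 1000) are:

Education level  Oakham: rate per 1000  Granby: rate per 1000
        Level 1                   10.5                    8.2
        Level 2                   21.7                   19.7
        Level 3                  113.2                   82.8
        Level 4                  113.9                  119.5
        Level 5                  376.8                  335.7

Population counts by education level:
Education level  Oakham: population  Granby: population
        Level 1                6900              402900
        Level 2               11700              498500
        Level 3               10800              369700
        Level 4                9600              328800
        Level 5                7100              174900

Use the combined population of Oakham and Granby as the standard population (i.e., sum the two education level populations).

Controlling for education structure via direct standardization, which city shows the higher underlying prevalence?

Combined standard total = 1820900; weights = 0.2251, 0.2802, 0.2090, 0.1858, 0.1000.
Oakham: 0.2251×10.5 + 0.2802×21.7 + 0.2090×113.2 + 0.1858×113.9 + 0.1000×376.8 = 90.9266 per 1000.
Granby: 0.2251×8.2 + 0.2802×19.7 + 0.2090×82.8 + 0.1858×119.5 + 0.1000×335.7 = 80.4289 per 1000.

Oakham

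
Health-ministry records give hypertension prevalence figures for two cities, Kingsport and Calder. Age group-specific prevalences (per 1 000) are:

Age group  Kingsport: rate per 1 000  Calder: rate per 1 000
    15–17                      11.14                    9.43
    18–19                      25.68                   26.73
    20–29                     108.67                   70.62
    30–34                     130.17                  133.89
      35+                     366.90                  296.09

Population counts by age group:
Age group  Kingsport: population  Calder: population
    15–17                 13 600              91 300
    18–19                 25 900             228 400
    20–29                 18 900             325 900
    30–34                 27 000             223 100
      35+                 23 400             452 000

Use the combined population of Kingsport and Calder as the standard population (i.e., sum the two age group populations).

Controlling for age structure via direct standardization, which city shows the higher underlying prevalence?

Combined standard total = 1 429 500; weights = 0.0734, 0.1779, 0.2412, 0.1750, 0.3326.
Kingsport: 0.0734×11.14 + 0.1779×25.68 + 0.2412×108.67 + 0.1750×130.17 + 0.3326×366.90 = 176.3891 per 1 000.
Calder: 0.0734×9.43 + 0.1779×26.73 + 0.2412×70.62 + 0.1750×133.89 + 0.3326×296.09 = 144.3746 per 1 000.
The crude rates (137.60 vs 146.65) would put Calder higher, but that reflects its age composition; once standardized to a common age structure, Kingsport has the higher underlying rate.

Kingsport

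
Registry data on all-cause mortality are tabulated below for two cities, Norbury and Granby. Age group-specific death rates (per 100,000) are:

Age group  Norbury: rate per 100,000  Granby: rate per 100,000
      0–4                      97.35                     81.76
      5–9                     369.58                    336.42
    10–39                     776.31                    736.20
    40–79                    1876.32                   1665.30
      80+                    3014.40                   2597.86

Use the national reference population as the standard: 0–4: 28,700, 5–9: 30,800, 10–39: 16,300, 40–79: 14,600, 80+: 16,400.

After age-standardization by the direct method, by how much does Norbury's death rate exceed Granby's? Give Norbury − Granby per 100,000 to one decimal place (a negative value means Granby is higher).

112.7

Standard total = 106,800; weights = 0.2687, 0.2884, 0.1526, 0.1367, 0.1536.
Norbury: 0.2687×97.35 + 0.2884×369.58 + 0.1526×776.31 + 0.1367×1876.32 + 0.1536×3014.40 = 970.6114 per 100,000.
Granby: 0.2687×81.76 + 0.2884×336.42 + 0.1526×736.20 + 0.1367×1665.30 + 0.1536×2597.86 = 857.9269 per 100,000.
Difference = 970.6114 − 857.9269 = 112.6845.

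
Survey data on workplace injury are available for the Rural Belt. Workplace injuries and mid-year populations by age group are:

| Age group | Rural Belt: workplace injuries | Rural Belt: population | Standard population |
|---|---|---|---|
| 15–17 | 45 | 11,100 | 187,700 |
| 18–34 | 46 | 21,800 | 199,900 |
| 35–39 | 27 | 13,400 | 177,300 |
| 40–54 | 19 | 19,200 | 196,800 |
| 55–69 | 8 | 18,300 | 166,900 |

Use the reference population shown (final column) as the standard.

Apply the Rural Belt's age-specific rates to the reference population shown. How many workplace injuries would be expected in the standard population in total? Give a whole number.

1808

Age-specific rates per 10,000 for the Rural Belt: 40.54, 21.10, 20.15, 9.90, 4.37.
Expected workplace injuries = Σ (standard pop × age-specific rate ÷ 10,000)
= 187,700×40.54/10,000 + 199,900×21.10/10,000 + 177,300×20.15/10,000 + 196,800×9.90/10,000 + 166,900×4.37/10,000
= 760.95 + 421.81 + 357.25 + 194.75 + 72.96 = 1807.71.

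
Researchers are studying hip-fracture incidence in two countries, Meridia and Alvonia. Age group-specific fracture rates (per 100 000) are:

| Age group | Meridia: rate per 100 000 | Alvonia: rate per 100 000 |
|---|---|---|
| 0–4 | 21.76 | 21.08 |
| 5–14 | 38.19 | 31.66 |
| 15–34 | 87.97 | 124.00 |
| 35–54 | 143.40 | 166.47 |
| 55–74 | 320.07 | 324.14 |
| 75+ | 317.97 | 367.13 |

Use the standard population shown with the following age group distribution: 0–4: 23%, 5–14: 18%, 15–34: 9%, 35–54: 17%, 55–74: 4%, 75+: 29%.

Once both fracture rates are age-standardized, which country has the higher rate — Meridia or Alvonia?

Alvonia

Standard weights: 0.23, 0.18, 0.09, 0.17, 0.04, 0.29.
Meridia: 0.2300×21.76 + 0.1800×38.19 + 0.0900×87.97 + 0.1700×143.40 + 0.0400×320.07 + 0.2900×317.97 = 149.1884 per 100 000.
Alvonia: 0.2300×21.08 + 0.1800×31.66 + 0.0900×124.00 + 0.1700×166.47 + 0.0400×324.14 + 0.2900×367.13 = 169.4404 per 100 000.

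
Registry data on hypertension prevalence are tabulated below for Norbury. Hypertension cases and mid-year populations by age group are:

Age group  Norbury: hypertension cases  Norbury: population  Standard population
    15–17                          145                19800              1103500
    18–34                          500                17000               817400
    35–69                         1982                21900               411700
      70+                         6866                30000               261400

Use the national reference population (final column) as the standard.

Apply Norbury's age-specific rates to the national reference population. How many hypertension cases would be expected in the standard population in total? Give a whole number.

Age-specific rates per 1000 for Norbury: 7.323, 29.412, 90.502, 228.867.
Expected hypertension cases = Σ (standard pop × age-specific rate ÷ 1000)
= 1103500×7.323/1000 + 817400×29.412/1000 + 411700×90.502/1000 + 261400×228.867/1000
= 8081.19 + 24041.18 + 37259.79 + 59825.75 = 129207.90.

129208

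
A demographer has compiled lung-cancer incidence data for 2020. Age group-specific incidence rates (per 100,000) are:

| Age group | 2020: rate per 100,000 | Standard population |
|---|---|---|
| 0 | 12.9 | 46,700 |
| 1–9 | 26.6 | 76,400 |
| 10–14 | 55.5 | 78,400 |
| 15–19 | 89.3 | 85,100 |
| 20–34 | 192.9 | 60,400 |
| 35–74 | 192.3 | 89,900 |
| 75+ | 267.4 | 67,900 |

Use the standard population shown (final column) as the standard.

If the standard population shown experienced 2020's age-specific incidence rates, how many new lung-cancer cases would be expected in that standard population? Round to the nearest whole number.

617

Expected new lung-cancer cases = Σ (standard pop × age-specific rate ÷ 100,000)
= 46,700×12.9/100,000 + 76,400×26.6/100,000 + 78,400×55.5/100,000 + 85,100×89.3/100,000 + 60,400×192.9/100,000 + 89,900×192.3/100,000 + 67,900×267.4/100,000
= 6.02 + 20.32 + 43.51 + 75.99 + 116.51 + 172.88 + 181.56 = 616.81.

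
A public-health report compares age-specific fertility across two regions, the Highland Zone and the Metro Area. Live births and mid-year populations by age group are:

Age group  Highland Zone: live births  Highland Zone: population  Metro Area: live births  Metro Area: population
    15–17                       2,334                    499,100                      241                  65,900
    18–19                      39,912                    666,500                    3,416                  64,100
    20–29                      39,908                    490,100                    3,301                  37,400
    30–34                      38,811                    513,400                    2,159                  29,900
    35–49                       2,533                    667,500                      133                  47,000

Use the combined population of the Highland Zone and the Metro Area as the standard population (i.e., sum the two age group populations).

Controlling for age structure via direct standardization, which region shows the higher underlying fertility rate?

Age-specific rates per 1,000 for the Highland Zone: 4.676, 59.883, 81.428, 75.596, 3.795.
For the Metro Area: 3.657, 53.292, 88.262, 72.207, 2.830.
Combined standard total = 3,080,900; weights = 0.1834, 0.2371, 0.1712, 0.1763, 0.2319.
The Highland Zone: 0.1834×4.676 + 0.2371×59.883 + 0.1712×81.428 + 0.1763×75.596 + 0.2319×3.795 = 43.2110 per 1,000.
The Metro Area: 0.1834×3.657 + 0.2371×53.292 + 0.1712×88.262 + 0.1763×72.207 + 0.2319×2.830 = 41.8097 per 1,000.

Highland Zone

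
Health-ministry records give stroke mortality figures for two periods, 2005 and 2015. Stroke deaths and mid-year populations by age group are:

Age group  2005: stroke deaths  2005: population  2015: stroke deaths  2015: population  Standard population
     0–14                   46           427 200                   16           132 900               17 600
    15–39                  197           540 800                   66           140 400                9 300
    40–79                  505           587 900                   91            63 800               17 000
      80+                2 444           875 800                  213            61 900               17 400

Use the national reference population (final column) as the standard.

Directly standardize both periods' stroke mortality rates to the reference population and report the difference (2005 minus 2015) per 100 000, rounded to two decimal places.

-36.17

Age-specific rates per 100 000 for 2005: 10.77, 36.43, 85.90, 279.06.
For 2015: 12.04, 47.01, 142.63, 344.10.
Standard total = 61 300; weights = 0.2871, 0.1517, 0.2773, 0.2838.
2005: 0.2871×10.77 + 0.1517×36.43 + 0.2773×85.90 + 0.2838×279.06 = 111.6509 per 100 000.
2015: 0.2871×12.04 + 0.1517×47.01 + 0.2773×142.63 + 0.2838×344.10 = 147.8178 per 100 000.
Difference = 111.6509 − 147.8178 = -36.1669.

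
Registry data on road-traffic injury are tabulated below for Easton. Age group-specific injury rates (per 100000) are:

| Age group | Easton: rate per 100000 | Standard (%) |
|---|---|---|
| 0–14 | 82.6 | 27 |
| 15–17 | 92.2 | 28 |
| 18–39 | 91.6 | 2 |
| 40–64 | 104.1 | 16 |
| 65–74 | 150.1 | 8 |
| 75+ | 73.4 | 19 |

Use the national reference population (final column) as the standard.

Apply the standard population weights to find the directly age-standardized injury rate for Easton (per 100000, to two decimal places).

Standard weights: 0.27, 0.28, 0.02, 0.16, 0.08, 0.19.
Standardized rate: 0.2700×82.6 + 0.2800×92.2 + 0.0200×91.6 + 0.1600×104.1 + 0.0800×150.1 + 0.1900×73.4 = 92.5600 per 100000.

92.56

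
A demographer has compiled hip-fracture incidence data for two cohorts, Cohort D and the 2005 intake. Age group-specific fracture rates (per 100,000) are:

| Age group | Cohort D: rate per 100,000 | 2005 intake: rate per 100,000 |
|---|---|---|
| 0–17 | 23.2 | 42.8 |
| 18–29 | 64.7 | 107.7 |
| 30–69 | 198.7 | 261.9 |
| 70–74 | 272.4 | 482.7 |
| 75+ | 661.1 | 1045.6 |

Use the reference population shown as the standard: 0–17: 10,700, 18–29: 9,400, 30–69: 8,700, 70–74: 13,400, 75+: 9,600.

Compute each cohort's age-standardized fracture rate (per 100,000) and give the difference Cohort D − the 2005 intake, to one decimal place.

-148.1

Standard total = 51,800; weights = 0.2066, 0.1815, 0.1680, 0.2587, 0.1853.
Cohort D: 0.2066×23.2 + 0.1815×64.7 + 0.1680×198.7 + 0.2587×272.4 + 0.1853×661.1 = 242.8925 per 100,000.
The 2005 intake: 0.2066×42.8 + 0.1815×107.7 + 0.1680×261.9 + 0.2587×482.7 + 0.1853×1045.6 = 391.0195 per 100,000.
Difference = 242.8925 − 391.0195 = -148.1270.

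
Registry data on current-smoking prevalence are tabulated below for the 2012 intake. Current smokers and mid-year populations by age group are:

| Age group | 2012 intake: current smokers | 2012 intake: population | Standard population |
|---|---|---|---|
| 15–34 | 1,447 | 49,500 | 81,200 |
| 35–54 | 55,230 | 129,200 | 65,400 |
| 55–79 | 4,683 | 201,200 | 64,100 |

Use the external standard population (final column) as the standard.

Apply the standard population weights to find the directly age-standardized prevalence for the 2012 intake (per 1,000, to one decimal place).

151.0

Age-specific rates per 1,000 for the 2012 intake: 29.232, 427.477, 23.275.
Standard total = 210,700; weights = 0.3854, 0.3104, 0.3042.
Standardized rate: 0.3854×29.232 + 0.3104×427.477 + 0.3042×23.275 = 151.0327 per 1,000.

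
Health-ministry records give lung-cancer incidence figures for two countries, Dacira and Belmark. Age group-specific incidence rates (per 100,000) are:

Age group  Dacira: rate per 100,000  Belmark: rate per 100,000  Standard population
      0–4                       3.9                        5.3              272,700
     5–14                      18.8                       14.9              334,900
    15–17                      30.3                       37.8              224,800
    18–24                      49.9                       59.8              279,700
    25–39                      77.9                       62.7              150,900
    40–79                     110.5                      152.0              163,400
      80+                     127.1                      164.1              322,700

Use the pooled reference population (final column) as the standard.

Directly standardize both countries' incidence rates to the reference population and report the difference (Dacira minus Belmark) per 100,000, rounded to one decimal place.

Standard total = 1,749,100; weights = 0.1559, 0.1915, 0.1285, 0.1599, 0.0863, 0.0934, 0.1845.
Dacira: 0.1559×3.9 + 0.1915×18.8 + 0.1285×30.3 + 0.1599×49.9 + 0.0863×77.9 + 0.0934×110.5 + 0.1845×127.1 = 56.5743 per 100,000.
Belmark: 0.1559×5.3 + 0.1915×14.9 + 0.1285×37.8 + 0.1599×59.8 + 0.0863×62.7 + 0.0934×152.0 + 0.1845×164.1 = 67.9847 per 100,000.
Difference = 56.5743 − 67.9847 = -11.4105.

-11.4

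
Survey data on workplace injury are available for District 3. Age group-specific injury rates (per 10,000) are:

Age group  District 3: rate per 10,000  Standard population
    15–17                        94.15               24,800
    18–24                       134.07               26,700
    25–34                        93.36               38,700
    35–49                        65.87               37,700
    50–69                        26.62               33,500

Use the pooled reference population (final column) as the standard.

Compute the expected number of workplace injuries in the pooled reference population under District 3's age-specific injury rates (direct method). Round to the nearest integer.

1290

Expected workplace injuries = Σ (standard pop × age-specific rate ÷ 10,000)
= 24,800×94.15/10,000 + 26,700×134.07/10,000 + 38,700×93.36/10,000 + 37,700×65.87/10,000 + 33,500×26.62/10,000
= 233.49 + 357.97 + 361.30 + 248.33 + 89.18 = 1290.27.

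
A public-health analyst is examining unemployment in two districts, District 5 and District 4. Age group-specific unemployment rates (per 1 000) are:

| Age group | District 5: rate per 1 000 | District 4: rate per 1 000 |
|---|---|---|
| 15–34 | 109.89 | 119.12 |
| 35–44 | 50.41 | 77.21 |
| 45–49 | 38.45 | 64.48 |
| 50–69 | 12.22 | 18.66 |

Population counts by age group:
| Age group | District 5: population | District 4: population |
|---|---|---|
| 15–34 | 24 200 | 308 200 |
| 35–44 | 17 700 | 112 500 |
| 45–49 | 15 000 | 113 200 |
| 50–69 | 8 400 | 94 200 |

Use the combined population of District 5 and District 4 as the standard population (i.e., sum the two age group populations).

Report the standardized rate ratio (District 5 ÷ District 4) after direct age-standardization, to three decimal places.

0.824

Combined standard total = 693 400; weights = 0.4794, 0.1878, 0.1849, 0.1480.
District 5: 0.4794×109.89 + 0.1878×50.41 + 0.1849×38.45 + 0.1480×12.22 = 71.0613 per 1 000.
District 4: 0.4794×119.12 + 0.1878×77.21 + 0.1849×64.48 + 0.1480×18.66 = 86.2836 per 1 000.
Ratio = 71.0613 ÷ 86.2836 = 0.82358.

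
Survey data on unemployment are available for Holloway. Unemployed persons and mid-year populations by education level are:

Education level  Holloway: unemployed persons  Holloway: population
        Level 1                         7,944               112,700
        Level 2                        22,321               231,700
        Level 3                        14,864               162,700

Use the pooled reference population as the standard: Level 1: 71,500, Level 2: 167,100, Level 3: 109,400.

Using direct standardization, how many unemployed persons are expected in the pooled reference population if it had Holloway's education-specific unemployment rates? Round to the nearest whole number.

Education-specific rates per 1,000 for Holloway: 70.488, 96.336, 91.358.
Expected unemployed persons = Σ (standard pop × education-specific rate ÷ 1,000)
= 71,500×70.488/1,000 + 167,100×96.336/1,000 + 109,400×91.358/1,000
= 5039.89 + 16097.71 + 9994.60 = 31132.20.

31132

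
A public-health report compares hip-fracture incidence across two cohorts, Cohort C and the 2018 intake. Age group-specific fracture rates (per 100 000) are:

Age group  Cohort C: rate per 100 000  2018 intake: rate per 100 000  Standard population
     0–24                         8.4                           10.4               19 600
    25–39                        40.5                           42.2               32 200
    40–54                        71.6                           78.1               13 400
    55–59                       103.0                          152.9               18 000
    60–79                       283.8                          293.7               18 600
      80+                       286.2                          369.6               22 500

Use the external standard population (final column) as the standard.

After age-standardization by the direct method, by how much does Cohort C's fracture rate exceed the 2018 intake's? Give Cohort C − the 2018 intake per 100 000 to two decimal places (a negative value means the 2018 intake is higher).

Standard total = 124 300; weights = 0.1577, 0.2591, 0.1078, 0.1448, 0.1496, 0.1810.
Cohort C: 0.1577×8.4 + 0.2591×40.5 + 0.1078×71.6 + 0.1448×103.0 + 0.1496×283.8 + 0.1810×286.2 = 128.7237 per 100 000.
The 2018 intake: 0.1577×10.4 + 0.2591×42.2 + 0.1078×78.1 + 0.1448×152.9 + 0.1496×293.7 + 0.1810×369.6 = 153.9842 per 100 000.
Difference = 128.7237 − 153.9842 = -25.2605.

-25.26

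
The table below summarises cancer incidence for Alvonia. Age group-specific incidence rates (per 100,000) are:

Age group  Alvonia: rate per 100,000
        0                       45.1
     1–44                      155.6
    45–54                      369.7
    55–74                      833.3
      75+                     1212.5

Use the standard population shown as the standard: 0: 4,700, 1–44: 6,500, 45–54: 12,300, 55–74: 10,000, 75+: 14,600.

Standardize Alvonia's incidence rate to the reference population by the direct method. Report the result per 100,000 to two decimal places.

Standard total = 48,100; weights = 0.0977, 0.1351, 0.2557, 0.2079, 0.3035.
Standardized rate: 0.0977×45.1 + 0.1351×155.6 + 0.2557×369.7 + 0.2079×833.3 + 0.3035×1212.5 = 661.2511 per 100,000.

661.25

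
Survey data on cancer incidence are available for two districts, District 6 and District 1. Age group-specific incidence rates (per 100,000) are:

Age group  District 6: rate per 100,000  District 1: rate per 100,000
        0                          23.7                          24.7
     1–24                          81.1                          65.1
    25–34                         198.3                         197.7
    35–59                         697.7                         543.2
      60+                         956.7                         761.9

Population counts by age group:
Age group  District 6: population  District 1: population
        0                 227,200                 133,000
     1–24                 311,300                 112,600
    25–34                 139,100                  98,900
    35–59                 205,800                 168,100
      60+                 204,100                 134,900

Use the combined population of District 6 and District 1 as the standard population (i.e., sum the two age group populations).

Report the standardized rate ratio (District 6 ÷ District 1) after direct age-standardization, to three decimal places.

Combined standard total = 1,735,000; weights = 0.2076, 0.2443, 0.1372, 0.2155, 0.1954.
District 6: 0.2076×23.7 + 0.2443×81.1 + 0.1372×198.3 + 0.2155×697.7 + 0.1954×956.7 = 389.2229 per 100,000.
District 1: 0.2076×24.7 + 0.2443×65.1 + 0.1372×197.7 + 0.2155×543.2 + 0.1954×761.9 = 314.0819 per 100,000.
Ratio = 389.2229 ÷ 314.0819 = 1.23924.

1.239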